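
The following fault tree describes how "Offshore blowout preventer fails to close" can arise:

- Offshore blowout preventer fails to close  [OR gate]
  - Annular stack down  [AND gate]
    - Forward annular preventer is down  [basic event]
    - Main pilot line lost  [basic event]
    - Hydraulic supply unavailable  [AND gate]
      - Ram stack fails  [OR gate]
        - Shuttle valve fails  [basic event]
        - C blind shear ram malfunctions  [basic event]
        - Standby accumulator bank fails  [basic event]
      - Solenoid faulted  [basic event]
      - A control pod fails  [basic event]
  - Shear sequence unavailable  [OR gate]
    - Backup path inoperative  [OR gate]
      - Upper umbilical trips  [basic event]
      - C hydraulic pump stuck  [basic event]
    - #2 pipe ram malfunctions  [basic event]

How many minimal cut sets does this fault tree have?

Ram stack fails [OR]: union of children's cut sets → 3 cut set(s).
Hydraulic supply unavailable [AND]: one cut set from each child combined → 3 × 1 × 1 = 3 cut set(s).
Annular stack down [AND]: one cut set from each child combined → 1 × 1 × 3 = 3 cut set(s).
Backup path inoperative [OR]: union of children's cut sets → 2 cut set(s).
Shear sequence unavailable [OR]: union of children's cut sets → 3 cut set(s).
Offshore blowout preventer fails to close [OR]: union of children's cut sets → 6 cut set(s).
Minimal cut sets: {A control pod fails, Forward annular preventer is down, Main pilot line lost, Shuttle valve fails, Solenoid faulted}; {A control pod fails, C blind shear ram malfunctions, Forward annular preventer is down, Main pilot line lost, Solenoid faulted}; {A control pod fails, Forward annular preventer is down, Main pilot line lost, Solenoid faulted, Standby accumulator bank fails}; {Upper umbilical trips}; {C hydraulic pump stuck}; {#2 pipe ram malfunctions}.

6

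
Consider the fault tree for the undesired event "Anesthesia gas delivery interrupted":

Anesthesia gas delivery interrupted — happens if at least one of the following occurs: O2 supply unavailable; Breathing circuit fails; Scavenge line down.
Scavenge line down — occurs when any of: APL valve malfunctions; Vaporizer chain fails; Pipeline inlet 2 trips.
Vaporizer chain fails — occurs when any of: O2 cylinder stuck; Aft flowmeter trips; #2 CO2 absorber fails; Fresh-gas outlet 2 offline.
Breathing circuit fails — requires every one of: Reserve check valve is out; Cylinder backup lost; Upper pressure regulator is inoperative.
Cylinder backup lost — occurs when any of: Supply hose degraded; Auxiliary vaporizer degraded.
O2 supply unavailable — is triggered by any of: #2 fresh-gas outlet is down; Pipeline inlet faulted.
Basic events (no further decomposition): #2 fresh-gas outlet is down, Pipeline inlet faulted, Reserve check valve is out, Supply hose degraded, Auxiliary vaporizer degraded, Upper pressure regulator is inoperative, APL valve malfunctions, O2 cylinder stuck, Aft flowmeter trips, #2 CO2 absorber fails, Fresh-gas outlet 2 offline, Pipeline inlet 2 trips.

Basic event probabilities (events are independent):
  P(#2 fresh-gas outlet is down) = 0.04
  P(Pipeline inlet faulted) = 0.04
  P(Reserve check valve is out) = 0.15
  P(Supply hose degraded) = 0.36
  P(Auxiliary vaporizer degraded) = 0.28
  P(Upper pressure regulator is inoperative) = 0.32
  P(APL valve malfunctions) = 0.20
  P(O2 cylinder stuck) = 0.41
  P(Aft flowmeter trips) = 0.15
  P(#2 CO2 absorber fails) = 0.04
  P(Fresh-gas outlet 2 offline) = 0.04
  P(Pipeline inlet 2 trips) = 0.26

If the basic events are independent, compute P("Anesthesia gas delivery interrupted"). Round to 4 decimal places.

P(O2 supply unavailable) [OR] = 1 − (1−0.04) × (1−0.04) = 0.078400
P(Cylinder backup lost) [OR] = 1 − (1−0.36) × (1−0.28) = 0.539200
P(Breathing circuit fails) [AND] = 0.15 × 0.539200 × 0.32 = 0.025882
P(Vaporizer chain fails) [OR] = 1 − (1−0.41) × (1−0.15) × (1−0.04) × (1−0.04) = 0.537818
P(Scavenge line down) [OR] = 1 − (1−0.20) × (1−0.537818) × (1−0.26) = 0.726388
P(Anesthesia gas delivery interrupted) [OR] = 1 − (1−0.078400) × (1−0.025882) × (1−0.726388) = 0.754366
Rounded to 4 decimal places: P(Anesthesia gas delivery interrupted) ≈ 0.7544.

0.7544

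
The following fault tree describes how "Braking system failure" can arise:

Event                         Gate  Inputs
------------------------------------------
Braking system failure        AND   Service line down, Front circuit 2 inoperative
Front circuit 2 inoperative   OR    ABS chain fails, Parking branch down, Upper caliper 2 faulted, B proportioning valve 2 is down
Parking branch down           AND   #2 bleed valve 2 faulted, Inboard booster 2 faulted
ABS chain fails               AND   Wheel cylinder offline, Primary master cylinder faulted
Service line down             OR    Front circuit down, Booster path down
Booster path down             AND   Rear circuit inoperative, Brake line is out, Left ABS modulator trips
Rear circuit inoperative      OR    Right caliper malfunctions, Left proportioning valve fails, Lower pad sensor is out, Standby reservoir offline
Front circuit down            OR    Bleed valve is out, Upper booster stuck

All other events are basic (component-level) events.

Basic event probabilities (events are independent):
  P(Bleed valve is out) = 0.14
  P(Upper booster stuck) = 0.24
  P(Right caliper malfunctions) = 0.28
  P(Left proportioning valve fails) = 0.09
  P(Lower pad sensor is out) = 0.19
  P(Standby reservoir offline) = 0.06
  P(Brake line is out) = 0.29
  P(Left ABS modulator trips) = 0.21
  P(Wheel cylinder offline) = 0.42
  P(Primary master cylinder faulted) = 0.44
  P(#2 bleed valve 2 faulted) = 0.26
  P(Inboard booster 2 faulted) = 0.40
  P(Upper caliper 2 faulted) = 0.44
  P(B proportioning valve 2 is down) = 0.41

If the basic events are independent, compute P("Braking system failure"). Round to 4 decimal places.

0.2779

P(Front circuit down) [OR] = 1 − (1−0.14) × (1−0.24) = 0.346400
P(Rear circuit inoperative) [OR] = 1 − (1−0.28) × (1−0.09) × (1−0.19) × (1−0.06) = 0.501131
P(Booster path down) [AND] = 0.501131 × 0.29 × 0.21 = 0.030519
P(Service line down) [OR] = 1 − (1−0.346400) × (1−0.030519) = 0.366347
P(ABS chain fails) [AND] = 0.42 × 0.44 = 0.184800
P(Parking branch down) [AND] = 0.26 × 0.40 = 0.104000
P(Front circuit 2 inoperative) [OR] = 1 − (1−0.184800) × (1−0.104000) × (1−0.44) × (1−0.41) = 0.758669
P(Braking system failure) [AND] = 0.366347 × 0.758669 = 0.277936
Rounded to 4 decimal places: P(Braking system failure) ≈ 0.2779.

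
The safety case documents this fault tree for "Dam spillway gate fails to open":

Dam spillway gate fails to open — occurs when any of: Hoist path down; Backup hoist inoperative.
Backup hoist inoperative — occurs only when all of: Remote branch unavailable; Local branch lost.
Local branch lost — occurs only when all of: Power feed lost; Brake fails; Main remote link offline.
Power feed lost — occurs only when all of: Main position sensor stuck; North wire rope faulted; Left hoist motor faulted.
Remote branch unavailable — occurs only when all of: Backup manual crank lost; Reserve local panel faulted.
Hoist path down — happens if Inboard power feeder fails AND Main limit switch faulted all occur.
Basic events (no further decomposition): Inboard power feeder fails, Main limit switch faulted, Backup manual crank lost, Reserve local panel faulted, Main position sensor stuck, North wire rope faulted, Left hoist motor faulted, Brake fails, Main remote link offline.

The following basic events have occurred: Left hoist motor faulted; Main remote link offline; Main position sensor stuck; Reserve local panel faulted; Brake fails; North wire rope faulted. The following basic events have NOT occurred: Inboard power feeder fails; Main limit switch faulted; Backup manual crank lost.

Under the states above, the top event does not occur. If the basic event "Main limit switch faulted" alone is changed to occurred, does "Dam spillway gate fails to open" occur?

No

Counterfactual: set "Main limit switch faulted" to occurred.
Hoist path down [AND]: Inboard power feeder fails=not, Main limit switch faulted=occurs → not all inputs occur → does not occur.
Remote branch unavailable [AND]: Backup manual crank lost=not, Reserve local panel faulted=occurs → not all inputs occur → does not occur.
Power feed lost [AND]: Main position sensor stuck=occurs, North wire rope faulted=occurs, Left hoist motor faulted=occurs → all inputs occur → occurs.
Local branch lost [AND]: Power feed lost=occurs, Brake fails=occurs, Main remote link offline=occurs → all inputs occur → occurs.
Backup hoist inoperative [AND]: Remote branch unavailable=not, Local branch lost=occurs → not all inputs occur → does not occur.
Dam spillway gate fails to open [OR]: Hoist path down=not, Backup hoist inoperative=not → no input occurs → does not occur.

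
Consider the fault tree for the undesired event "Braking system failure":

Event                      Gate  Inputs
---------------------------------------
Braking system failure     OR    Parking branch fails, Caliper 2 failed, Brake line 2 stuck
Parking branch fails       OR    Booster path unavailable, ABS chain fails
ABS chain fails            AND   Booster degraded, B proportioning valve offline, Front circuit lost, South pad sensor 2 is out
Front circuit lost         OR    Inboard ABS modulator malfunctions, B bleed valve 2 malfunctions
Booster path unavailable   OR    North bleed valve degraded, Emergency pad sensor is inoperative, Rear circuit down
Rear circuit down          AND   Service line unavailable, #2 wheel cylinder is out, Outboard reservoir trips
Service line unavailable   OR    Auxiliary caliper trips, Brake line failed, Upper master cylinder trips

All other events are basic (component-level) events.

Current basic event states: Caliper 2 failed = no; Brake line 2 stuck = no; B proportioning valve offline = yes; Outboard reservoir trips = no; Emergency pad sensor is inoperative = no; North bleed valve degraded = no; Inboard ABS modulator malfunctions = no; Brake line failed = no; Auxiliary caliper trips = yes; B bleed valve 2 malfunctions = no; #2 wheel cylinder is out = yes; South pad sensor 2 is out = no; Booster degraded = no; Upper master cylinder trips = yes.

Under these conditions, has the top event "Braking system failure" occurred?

Service line unavailable [OR]: Auxiliary caliper trips=occurs, Brake line failed=not, Upper master cylinder trips=occurs → at least one input occurs → occurs.
Rear circuit down [AND]: Service line unavailable=occurs, #2 wheel cylinder is out=occurs, Outboard reservoir trips=not → not all inputs occur → does not occur.
Booster path unavailable [OR]: North bleed valve degraded=not, Emergency pad sensor is inoperative=not, Rear circuit down=not → no input occurs → does not occur.
Front circuit lost [OR]: Inboard ABS modulator malfunctions=not, B bleed valve 2 malfunctions=not → no input occurs → does not occur.
ABS chain fails [AND]: Booster degraded=not, B proportioning valve offline=occurs, Front circuit lost=not, South pad sensor 2 is out=not → not all inputs occur → does not occur.
Parking branch fails [OR]: Booster path unavailable=not, ABS chain fails=not → no input occurs → does not occur.
Braking system failure [OR]: Parking branch fails=not, Caliper 2 failed=not, Brake line 2 stuck=not → no input occurs → does not occur.

No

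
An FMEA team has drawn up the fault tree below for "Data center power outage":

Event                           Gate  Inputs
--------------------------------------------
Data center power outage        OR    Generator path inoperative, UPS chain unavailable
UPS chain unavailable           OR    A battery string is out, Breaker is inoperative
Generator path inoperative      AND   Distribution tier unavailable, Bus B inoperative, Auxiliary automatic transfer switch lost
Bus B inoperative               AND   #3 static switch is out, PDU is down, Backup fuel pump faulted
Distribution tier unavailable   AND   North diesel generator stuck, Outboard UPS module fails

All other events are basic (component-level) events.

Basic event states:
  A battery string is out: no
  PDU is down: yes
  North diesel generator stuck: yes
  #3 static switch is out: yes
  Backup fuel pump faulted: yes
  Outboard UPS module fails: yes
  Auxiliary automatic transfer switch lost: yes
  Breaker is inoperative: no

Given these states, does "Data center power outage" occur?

Yes

Distribution tier unavailable [AND]: North diesel generator stuck=occurs, Outboard UPS module fails=occurs → all inputs occur → occurs.
Bus B inoperative [AND]: #3 static switch is out=occurs, PDU is down=occurs, Backup fuel pump faulted=occurs → all inputs occur → occurs.
Generator path inoperative [AND]: Distribution tier unavailable=occurs, Bus B inoperative=occurs, Auxiliary automatic transfer switch lost=occurs → all inputs occur → occurs.
UPS chain unavailable [OR]: A battery string is out=not, Breaker is inoperative=not → no input occurs → does not occur.
Data center power outage [OR]: Generator path inoperative=occurs, UPS chain unavailable=not → at least one input occurs → occurs.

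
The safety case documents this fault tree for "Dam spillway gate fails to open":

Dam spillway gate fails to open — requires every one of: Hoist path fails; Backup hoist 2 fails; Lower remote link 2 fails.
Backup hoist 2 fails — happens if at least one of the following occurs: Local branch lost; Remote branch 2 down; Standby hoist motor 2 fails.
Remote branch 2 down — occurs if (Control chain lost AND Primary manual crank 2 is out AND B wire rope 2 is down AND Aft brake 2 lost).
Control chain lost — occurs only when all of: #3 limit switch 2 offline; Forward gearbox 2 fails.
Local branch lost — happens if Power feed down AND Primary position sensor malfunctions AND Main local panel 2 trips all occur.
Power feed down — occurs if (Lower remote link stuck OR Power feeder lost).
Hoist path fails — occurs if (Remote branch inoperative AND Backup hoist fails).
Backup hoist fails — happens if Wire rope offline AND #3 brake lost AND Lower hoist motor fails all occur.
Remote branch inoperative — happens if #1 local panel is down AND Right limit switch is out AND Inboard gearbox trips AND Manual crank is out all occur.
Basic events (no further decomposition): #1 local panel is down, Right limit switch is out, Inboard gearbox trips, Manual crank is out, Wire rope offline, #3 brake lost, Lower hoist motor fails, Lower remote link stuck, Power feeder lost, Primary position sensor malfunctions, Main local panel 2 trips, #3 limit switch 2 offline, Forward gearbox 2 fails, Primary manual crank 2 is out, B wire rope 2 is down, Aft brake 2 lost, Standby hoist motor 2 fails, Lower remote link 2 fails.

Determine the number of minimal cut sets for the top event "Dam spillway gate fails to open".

Remote branch inoperative [AND]: one cut set from each child combined → 1 × 1 × 1 × 1 = 1 cut set(s).
Backup hoist fails [AND]: one cut set from each child combined → 1 × 1 × 1 = 1 cut set(s).
Hoist path fails [AND]: one cut set from each child combined → 1 × 1 = 1 cut set(s).
Power feed down [OR]: union of children's cut sets → 2 cut set(s).
Local branch lost [AND]: one cut set from each child combined → 2 × 1 × 1 = 2 cut set(s).
Control chain lost [AND]: one cut set from each child combined → 1 × 1 = 1 cut set(s).
Remote branch 2 down [AND]: one cut set from each child combined → 1 × 1 × 1 × 1 = 1 cut set(s).
Backup hoist 2 fails [OR]: union of children's cut sets → 4 cut set(s).
Dam spillway gate fails to open [AND]: one cut set from each child combined → 1 × 4 × 1 = 4 cut set(s).
Minimal cut sets: {#1 local panel is down, #3 brake lost, Inboard gearbox trips, Lower hoist motor fails, Lower remote link 2 fails, Lower remote link stuck, Main local panel 2 trips, Manual crank is out, Primary position sensor malfunctions, Right limit switch is out, Wire rope offline}; {#1 local panel is down, #3 brake lost, Inboard gearbox trips, Lower hoist motor fails, Lower remote link 2 fails, Main local panel 2 trips, Manual crank is out, Power feeder lost, Primary position sensor malfunctions, Right limit switch is out, Wire rope offline}; {#1 local panel is down, #3 brake lost, #3 limit switch 2 offline, Aft brake 2 lost, B wire rope 2 is down, Forward gearbox 2 fails, Inboard gearbox trips, Lower hoist motor fails, Lower remote link 2 fails, Manual crank is out, Primary manual crank 2 is out, Right limit switch is out, Wire rope offline}; {#1 local panel is down, #3 brake lost, Inboard gearbox trips, Lower hoist motor fails, Lower remote link 2 fails, Manual crank is out, Right limit switch is out, Standby hoist motor 2 fails, Wire rope offline}.

4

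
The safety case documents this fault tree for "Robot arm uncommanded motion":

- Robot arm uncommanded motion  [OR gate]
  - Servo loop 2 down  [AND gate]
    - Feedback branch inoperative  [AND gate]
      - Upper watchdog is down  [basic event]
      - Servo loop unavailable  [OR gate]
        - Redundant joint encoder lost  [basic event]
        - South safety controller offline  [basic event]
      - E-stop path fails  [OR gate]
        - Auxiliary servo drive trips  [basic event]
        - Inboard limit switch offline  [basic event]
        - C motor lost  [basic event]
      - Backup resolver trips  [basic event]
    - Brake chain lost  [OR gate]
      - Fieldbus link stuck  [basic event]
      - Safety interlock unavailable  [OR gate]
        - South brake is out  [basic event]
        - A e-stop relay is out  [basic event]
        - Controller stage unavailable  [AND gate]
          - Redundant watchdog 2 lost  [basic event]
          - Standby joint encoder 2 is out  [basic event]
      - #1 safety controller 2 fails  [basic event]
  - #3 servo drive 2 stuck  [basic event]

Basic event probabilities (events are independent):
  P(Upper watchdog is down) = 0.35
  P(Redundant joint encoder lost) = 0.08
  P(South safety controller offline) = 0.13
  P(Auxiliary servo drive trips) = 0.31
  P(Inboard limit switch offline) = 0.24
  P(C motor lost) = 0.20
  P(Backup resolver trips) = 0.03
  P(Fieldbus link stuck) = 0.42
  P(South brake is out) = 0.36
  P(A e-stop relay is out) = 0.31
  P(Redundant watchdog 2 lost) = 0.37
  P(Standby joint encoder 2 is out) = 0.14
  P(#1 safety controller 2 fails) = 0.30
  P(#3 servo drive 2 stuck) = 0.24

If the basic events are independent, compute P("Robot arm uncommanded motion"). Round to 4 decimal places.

P(Servo loop unavailable) [OR] = 1 − (1−0.08) × (1−0.13) = 0.199600
P(E-stop path fails) [OR] = 1 − (1−0.31) × (1−0.24) × (1−0.20) = 0.580480
P(Feedback branch inoperative) [AND] = 0.35 × 0.199600 × 0.580480 × 0.03 = 0.001217
P(Controller stage unavailable) [AND] = 0.37 × 0.14 = 0.051800
P(Safety interlock unavailable) [OR] = 1 − (1−0.36) × (1−0.31) × (1−0.051800) = 0.581275
P(Brake chain lost) [OR] = 1 − (1−0.42) × (1−0.581275) × (1−0.30) = 0.829998
P(Servo loop 2 down) [AND] = 0.001217 × 0.829998 = 0.001010
P(Robot arm uncommanded motion) [OR] = 1 − (1−0.001010) × (1−0.24) = 0.240768
Rounded to 4 decimal places: P(Robot arm uncommanded motion) ≈ 0.2408.

0.2408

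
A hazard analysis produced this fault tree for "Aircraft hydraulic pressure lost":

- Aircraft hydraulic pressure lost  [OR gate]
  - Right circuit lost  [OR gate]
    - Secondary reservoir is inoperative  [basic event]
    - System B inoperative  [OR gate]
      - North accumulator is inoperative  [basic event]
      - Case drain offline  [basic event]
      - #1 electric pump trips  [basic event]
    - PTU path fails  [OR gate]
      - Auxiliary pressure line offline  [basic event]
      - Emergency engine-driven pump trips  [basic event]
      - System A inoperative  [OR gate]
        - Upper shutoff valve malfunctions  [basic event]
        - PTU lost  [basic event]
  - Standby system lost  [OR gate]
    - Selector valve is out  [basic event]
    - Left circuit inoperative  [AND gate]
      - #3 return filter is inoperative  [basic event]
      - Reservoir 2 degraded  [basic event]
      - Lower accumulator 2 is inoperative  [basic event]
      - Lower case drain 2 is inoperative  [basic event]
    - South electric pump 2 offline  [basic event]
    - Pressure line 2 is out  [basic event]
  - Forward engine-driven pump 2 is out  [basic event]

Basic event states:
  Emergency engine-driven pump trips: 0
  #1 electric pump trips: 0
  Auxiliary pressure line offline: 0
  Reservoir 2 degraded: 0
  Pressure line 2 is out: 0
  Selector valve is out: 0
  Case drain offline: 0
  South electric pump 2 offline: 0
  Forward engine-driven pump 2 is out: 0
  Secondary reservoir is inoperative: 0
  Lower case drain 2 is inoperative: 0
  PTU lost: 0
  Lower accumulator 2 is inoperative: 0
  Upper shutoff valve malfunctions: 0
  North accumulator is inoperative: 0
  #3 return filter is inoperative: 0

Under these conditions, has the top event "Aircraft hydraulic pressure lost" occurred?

No

System B inoperative [OR]: North accumulator is inoperative=not, Case drain offline=not, #1 electric pump trips=not → no input occurs → does not occur.
System A inoperative [OR]: Upper shutoff valve malfunctions=not, PTU lost=not → no input occurs → does not occur.
PTU path fails [OR]: Auxiliary pressure line offline=not, Emergency engine-driven pump trips=not, System A inoperative=not → no input occurs → does not occur.
Right circuit lost [OR]: Secondary reservoir is inoperative=not, System B inoperative=not, PTU path fails=not → no input occurs → does not occur.
Left circuit inoperative [AND]: #3 return filter is inoperative=not, Reservoir 2 degraded=not, Lower accumulator 2 is inoperative=not, Lower case drain 2 is inoperative=not → not all inputs occur → does not occur.
Standby system lost [OR]: Selector valve is out=not, Left circuit inoperative=not, South electric pump 2 offline=not, Pressure line 2 is out=not → no input occurs → does not occur.
Aircraft hydraulic pressure lost [OR]: Right circuit lost=not, Standby system lost=not, Forward engine-driven pump 2 is out=not → no input occurs → does not occur.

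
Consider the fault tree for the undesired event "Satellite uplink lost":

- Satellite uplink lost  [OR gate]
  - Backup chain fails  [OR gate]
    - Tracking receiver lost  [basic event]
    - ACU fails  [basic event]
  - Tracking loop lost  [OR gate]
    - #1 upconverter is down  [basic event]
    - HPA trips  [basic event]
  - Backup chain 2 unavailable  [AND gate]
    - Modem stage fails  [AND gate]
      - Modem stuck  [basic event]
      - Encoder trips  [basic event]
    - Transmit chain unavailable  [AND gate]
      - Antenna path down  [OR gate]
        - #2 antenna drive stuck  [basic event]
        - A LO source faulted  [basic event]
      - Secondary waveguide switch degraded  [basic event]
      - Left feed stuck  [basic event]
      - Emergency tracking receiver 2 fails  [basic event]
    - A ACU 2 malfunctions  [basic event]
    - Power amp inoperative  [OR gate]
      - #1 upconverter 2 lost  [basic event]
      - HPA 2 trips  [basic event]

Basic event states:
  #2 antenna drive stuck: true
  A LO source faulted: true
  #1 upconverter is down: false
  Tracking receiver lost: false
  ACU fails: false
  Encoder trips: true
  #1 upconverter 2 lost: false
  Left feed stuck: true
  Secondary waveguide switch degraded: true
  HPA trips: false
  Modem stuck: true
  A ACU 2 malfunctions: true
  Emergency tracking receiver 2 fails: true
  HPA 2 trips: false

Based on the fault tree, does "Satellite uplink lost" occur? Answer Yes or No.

No

Backup chain fails [OR]: Tracking receiver lost=not, ACU fails=not → no input occurs → does not occur.
Tracking loop lost [OR]: #1 upconverter is down=not, HPA trips=not → no input occurs → does not occur.
Modem stage fails [AND]: Modem stuck=occurs, Encoder trips=occurs → all inputs occur → occurs.
Antenna path down [OR]: #2 antenna drive stuck=occurs, A LO source faulted=occurs → at least one input occurs → occurs.
Transmit chain unavailable [AND]: Antenna path down=occurs, Secondary waveguide switch degraded=occurs, Left feed stuck=occurs, Emergency tracking receiver 2 fails=occurs → all inputs occur → occurs.
Power amp inoperative [OR]: #1 upconverter 2 lost=not, HPA 2 trips=not → no input occurs → does not occur.
Backup chain 2 unavailable [AND]: Modem stage fails=occurs, Transmit chain unavailable=occurs, A ACU 2 malfunctions=occurs, Power amp inoperative=not → not all inputs occur → does not occur.
Satellite uplink lost [OR]: Backup chain fails=not, Tracking loop lost=not, Backup chain 2 unavailable=not → no input occurs → does not occur.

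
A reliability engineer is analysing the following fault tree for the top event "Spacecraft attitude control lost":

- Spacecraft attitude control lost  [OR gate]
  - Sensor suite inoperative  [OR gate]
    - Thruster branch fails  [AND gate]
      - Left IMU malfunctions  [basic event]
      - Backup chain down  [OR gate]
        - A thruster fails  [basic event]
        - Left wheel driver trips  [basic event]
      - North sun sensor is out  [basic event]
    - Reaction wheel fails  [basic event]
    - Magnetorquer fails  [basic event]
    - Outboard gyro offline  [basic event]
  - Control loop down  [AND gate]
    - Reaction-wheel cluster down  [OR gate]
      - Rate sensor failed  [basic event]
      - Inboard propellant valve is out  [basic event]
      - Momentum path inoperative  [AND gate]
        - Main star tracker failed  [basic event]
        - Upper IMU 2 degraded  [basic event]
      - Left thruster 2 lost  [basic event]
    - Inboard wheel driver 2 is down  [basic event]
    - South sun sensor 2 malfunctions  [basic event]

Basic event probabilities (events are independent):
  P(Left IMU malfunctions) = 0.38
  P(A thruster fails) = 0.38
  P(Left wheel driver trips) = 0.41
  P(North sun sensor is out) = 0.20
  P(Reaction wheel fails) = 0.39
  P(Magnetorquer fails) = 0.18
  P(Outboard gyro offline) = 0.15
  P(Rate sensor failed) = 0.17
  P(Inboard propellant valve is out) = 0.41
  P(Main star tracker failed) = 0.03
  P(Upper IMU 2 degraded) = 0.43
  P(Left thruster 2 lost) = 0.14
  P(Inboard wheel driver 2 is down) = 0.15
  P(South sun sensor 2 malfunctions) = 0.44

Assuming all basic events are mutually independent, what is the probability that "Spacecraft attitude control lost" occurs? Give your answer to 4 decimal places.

P(Backup chain down) [OR] = 1 − (1−0.38) × (1−0.41) = 0.634200
P(Thruster branch fails) [AND] = 0.38 × 0.634200 × 0.20 = 0.048199
P(Sensor suite inoperative) [OR] = 1 − (1−0.048199) × (1−0.39) × (1−0.18) × (1−0.15) = 0.595323
P(Momentum path inoperative) [AND] = 0.03 × 0.43 = 0.012900
P(Reaction-wheel cluster down) [OR] = 1 − (1−0.17) × (1−0.41) × (1−0.012900) × (1−0.14) = 0.584291
P(Control loop down) [AND] = 0.584291 × 0.15 × 0.44 = 0.038563
P(Spacecraft attitude control lost) [OR] = 1 − (1−0.595323) × (1−0.038563) = 0.610929
Rounded to 4 decimal places: P(Spacecraft attitude control lost) ≈ 0.6109.

0.6109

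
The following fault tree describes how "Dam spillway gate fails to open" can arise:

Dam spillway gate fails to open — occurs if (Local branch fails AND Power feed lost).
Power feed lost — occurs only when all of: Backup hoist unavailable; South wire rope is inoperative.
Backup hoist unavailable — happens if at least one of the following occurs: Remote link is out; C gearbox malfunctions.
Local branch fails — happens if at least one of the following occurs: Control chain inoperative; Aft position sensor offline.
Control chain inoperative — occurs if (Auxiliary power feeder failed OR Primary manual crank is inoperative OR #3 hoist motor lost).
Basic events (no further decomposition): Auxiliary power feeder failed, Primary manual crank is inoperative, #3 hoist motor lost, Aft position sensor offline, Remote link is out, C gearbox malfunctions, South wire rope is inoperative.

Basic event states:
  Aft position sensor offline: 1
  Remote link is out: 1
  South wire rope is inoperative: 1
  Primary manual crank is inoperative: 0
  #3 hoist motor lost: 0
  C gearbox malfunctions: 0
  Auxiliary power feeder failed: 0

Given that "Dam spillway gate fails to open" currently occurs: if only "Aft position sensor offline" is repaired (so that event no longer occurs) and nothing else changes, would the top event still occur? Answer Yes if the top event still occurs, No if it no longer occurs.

Counterfactual: set "Aft position sensor offline" to not occurred.
Control chain inoperative [OR]: Auxiliary power feeder failed=not, Primary manual crank is inoperative=not, #3 hoist motor lost=not → no input occurs → does not occur.
Local branch fails [OR]: Control chain inoperative=not, Aft position sensor offline=not → no input occurs → does not occur.
Backup hoist unavailable [OR]: Remote link is out=occurs, C gearbox malfunctions=not → at least one input occurs → occurs.
Power feed lost [AND]: Backup hoist unavailable=occurs, South wire rope is inoperative=occurs → all inputs occur → occurs.
Dam spillway gate fails to open [AND]: Local branch fails=not, Power feed lost=occurs → not all inputs occur → does not occur.

No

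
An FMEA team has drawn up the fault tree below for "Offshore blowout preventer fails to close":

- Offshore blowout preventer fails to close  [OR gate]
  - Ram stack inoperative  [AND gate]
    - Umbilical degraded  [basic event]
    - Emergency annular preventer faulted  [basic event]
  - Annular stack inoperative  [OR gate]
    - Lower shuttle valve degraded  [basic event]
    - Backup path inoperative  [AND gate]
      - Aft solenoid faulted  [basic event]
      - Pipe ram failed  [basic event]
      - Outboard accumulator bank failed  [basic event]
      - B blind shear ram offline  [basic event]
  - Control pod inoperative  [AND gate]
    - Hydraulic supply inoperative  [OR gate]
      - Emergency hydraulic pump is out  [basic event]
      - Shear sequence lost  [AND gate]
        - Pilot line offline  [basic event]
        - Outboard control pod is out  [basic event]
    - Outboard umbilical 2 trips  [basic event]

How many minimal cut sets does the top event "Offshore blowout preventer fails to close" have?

5

Ram stack inoperative [AND]: one cut set from each child combined → 1 × 1 = 1 cut set(s).
Backup path inoperative [AND]: one cut set from each child combined → 1 × 1 × 1 × 1 = 1 cut set(s).
Annular stack inoperative [OR]: union of children's cut sets → 2 cut set(s).
Shear sequence lost [AND]: one cut set from each child combined → 1 × 1 = 1 cut set(s).
Hydraulic supply inoperative [OR]: union of children's cut sets → 2 cut set(s).
Control pod inoperative [AND]: one cut set from each child combined → 2 × 1 = 2 cut set(s).
Offshore blowout preventer fails to close [OR]: union of children's cut sets → 5 cut set(s).
Minimal cut sets: {Emergency annular preventer faulted, Umbilical degraded}; {Lower shuttle valve degraded}; {Aft solenoid faulted, B blind shear ram offline, Outboard accumulator bank failed, Pipe ram failed}; {Emergency hydraulic pump is out, Outboard umbilical 2 trips}; {Outboard control pod is out, Outboard umbilical 2 trips, Pilot line offline}.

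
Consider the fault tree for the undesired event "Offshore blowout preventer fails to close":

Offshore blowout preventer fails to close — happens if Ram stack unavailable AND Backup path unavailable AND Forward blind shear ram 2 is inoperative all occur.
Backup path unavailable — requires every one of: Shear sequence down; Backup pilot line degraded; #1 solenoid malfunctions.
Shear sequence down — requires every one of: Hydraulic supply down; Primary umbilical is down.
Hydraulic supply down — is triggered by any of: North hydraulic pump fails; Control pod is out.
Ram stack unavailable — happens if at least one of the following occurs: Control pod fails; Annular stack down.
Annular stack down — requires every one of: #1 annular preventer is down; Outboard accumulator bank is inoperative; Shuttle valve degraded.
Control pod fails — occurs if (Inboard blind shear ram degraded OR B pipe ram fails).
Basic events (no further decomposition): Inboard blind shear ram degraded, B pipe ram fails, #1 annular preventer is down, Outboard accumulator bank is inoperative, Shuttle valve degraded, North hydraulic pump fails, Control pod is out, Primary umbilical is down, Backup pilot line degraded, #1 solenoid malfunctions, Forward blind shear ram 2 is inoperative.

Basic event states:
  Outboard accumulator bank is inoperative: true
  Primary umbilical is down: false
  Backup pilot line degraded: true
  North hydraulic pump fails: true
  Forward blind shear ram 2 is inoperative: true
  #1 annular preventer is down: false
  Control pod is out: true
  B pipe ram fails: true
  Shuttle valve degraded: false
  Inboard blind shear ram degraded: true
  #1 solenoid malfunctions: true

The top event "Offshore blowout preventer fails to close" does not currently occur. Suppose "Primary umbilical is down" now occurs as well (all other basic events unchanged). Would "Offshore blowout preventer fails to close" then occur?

Yes

Counterfactual: set "Primary umbilical is down" to occurred.
Control pod fails [OR]: Inboard blind shear ram degraded=occurs, B pipe ram fails=occurs → at least one input occurs → occurs.
Annular stack down [AND]: #1 annular preventer is down=not, Outboard accumulator bank is inoperative=occurs, Shuttle valve degraded=not → not all inputs occur → does not occur.
Ram stack unavailable [OR]: Control pod fails=occurs, Annular stack down=not → at least one input occurs → occurs.
Hydraulic supply down [OR]: North hydraulic pump fails=occurs, Control pod is out=occurs → at least one input occurs → occurs.
Shear sequence down [AND]: Hydraulic supply down=occurs, Primary umbilical is down=occurs → all inputs occur → occurs.
Backup path unavailable [AND]: Shear sequence down=occurs, Backup pilot line degraded=occurs, #1 solenoid malfunctions=occurs → all inputs occur → occurs.
Offshore blowout preventer fails to close [AND]: Ram stack unavailable=occurs, Backup path unavailable=occurs, Forward blind shear ram 2 is inoperative=occurs → all inputs occur → occurs.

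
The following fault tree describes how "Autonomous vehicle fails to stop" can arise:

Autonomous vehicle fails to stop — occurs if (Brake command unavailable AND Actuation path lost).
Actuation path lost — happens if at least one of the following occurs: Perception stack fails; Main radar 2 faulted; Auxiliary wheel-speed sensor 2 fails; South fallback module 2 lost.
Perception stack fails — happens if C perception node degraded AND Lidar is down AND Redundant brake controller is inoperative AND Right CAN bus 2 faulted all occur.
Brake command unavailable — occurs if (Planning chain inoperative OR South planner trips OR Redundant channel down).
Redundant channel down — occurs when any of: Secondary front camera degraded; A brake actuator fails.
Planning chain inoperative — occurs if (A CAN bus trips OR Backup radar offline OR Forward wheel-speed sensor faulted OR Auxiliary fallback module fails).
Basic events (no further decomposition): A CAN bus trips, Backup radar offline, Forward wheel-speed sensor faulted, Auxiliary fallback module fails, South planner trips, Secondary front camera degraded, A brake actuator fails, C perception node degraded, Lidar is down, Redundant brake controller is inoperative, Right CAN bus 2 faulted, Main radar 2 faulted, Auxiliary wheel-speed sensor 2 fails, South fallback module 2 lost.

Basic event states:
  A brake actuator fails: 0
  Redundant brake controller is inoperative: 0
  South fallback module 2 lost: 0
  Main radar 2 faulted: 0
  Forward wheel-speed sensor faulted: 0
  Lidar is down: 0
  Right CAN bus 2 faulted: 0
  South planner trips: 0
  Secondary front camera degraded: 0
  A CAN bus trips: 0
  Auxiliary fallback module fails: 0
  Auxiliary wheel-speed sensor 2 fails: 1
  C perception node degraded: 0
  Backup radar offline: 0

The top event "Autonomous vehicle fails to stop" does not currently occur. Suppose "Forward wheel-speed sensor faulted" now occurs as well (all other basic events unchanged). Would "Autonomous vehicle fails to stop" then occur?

Yes

Counterfactual: set "Forward wheel-speed sensor faulted" to occurred.
Planning chain inoperative [OR]: A CAN bus trips=not, Backup radar offline=not, Forward wheel-speed sensor faulted=occurs, Auxiliary fallback module fails=not → at least one input occurs → occurs.
Redundant channel down [OR]: Secondary front camera degraded=not, A brake actuator fails=not → no input occurs → does not occur.
Brake command unavailable [OR]: Planning chain inoperative=occurs, South planner trips=not, Redundant channel down=not → at least one input occurs → occurs.
Perception stack fails [AND]: C perception node degraded=not, Lidar is down=not, Redundant brake controller is inoperative=not, Right CAN bus 2 faulted=not → not all inputs occur → does not occur.
Actuation path lost [OR]: Perception stack fails=not, Main radar 2 faulted=not, Auxiliary wheel-speed sensor 2 fails=occurs, South fallback module 2 lost=not → at least one input occurs → occurs.
Autonomous vehicle fails to stop [AND]: Brake command unavailable=occurs, Actuation path lost=occurs → all inputs occur → occurs.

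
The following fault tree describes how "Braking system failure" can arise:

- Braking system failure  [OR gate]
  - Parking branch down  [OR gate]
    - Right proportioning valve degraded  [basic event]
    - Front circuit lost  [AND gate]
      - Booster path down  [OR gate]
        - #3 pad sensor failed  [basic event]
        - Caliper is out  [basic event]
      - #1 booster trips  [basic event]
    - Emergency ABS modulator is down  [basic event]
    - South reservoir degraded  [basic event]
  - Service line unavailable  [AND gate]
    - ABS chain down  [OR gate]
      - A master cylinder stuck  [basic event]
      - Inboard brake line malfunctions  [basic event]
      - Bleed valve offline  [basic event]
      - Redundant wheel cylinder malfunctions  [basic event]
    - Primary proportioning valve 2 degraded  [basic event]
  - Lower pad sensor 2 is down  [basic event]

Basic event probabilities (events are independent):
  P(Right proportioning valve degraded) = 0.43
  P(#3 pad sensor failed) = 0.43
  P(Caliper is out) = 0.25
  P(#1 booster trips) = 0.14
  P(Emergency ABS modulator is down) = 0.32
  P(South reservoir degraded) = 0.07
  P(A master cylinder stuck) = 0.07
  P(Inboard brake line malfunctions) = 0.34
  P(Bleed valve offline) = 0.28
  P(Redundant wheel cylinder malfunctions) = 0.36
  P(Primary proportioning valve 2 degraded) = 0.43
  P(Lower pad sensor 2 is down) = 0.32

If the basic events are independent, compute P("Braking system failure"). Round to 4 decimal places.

0.8441

P(Booster path down) [OR] = 1 − (1−0.43) × (1−0.25) = 0.572500
P(Front circuit lost) [AND] = 0.572500 × 0.14 = 0.080150
P(Parking branch down) [OR] = 1 − (1−0.43) × (1−0.080150) × (1−0.32) × (1−0.07) = 0.668424
P(ABS chain down) [OR] = 1 − (1−0.07) × (1−0.34) × (1−0.28) × (1−0.36) = 0.717161
P(Service line unavailable) [AND] = 0.717161 × 0.43 = 0.308379
P(Braking system failure) [OR] = 1 − (1−0.668424) × (1−0.308379) × (1−0.32) = 0.844059
Rounded to 4 decimal places: P(Braking system failure) ≈ 0.8441.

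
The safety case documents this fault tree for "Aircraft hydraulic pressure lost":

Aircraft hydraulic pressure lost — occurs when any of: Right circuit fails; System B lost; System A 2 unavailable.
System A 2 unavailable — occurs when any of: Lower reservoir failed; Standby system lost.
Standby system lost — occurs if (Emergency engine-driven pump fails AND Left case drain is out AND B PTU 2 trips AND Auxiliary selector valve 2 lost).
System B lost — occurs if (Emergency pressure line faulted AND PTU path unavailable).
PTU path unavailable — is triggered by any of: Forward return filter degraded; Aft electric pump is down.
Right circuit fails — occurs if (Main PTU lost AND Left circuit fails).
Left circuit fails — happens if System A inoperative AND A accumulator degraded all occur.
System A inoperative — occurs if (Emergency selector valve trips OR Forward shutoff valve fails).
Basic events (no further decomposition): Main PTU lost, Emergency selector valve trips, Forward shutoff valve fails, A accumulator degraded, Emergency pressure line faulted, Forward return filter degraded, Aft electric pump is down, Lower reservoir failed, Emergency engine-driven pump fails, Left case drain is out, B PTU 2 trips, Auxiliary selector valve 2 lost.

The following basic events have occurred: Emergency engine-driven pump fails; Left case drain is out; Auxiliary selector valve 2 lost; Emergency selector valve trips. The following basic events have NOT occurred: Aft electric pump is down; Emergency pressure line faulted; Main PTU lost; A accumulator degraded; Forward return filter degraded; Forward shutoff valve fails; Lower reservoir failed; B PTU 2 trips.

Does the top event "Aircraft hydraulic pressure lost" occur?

System A inoperative [OR]: Emergency selector valve trips=occurs, Forward shutoff valve fails=not → at least one input occurs → occurs.
Left circuit fails [AND]: System A inoperative=occurs, A accumulator degraded=not → not all inputs occur → does not occur.
Right circuit fails [AND]: Main PTU lost=not, Left circuit fails=not → not all inputs occur → does not occur.
PTU path unavailable [OR]: Forward return filter degraded=not, Aft electric pump is down=not → no input occurs → does not occur.
System B lost [AND]: Emergency pressure line faulted=not, PTU path unavailable=not → not all inputs occur → does not occur.
Standby system lost [AND]: Emergency engine-driven pump fails=occurs, Left case drain is out=occurs, B PTU 2 trips=not, Auxiliary selector valve 2 lost=occurs → not all inputs occur → does not occur.
System A 2 unavailable [OR]: Lower reservoir failed=not, Standby system lost=not → no input occurs → does not occur.
Aircraft hydraulic pressure lost [OR]: Right circuit fails=not, System B lost=not, System A 2 unavailable=not → no input occurs → does not occur.

No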